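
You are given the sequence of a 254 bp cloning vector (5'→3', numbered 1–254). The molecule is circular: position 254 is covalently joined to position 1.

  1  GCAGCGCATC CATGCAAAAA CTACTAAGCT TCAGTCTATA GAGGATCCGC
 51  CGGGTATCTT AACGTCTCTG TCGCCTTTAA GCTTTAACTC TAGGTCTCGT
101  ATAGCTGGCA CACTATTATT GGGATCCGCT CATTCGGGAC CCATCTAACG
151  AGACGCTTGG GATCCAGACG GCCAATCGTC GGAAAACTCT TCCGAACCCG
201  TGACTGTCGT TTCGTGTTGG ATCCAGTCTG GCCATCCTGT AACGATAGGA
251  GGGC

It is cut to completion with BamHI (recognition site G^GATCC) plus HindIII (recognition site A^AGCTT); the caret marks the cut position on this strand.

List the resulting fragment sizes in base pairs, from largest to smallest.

BamHI sites (GGATCC) start at positions 43, 122, 160, 219.
BamHI cuts after the first base of each site, so after positions 43, 122, 160, 219.
HindIII sites (AAGCTT) start at positions 26, 79.
HindIII cuts after the first base of each site, so after positions 26, 79.
Combined cut positions: 26, 43, 79, 122, 160, 219.
Circular molecule, 6 cuts → 6 fragments:
  27–43 → 17 bp
  44–79 → 36 bp
  80–122 → 43 bp
  123–160 → 38 bp
  161–219 → 59 bp
  220–254 then 1–26 → 35 + 26 = 61 bp
Sorted largest to smallest: 61, 59, 43, 38, 36, 17 bp.

61, 59, 43, 38, 36, 17 bp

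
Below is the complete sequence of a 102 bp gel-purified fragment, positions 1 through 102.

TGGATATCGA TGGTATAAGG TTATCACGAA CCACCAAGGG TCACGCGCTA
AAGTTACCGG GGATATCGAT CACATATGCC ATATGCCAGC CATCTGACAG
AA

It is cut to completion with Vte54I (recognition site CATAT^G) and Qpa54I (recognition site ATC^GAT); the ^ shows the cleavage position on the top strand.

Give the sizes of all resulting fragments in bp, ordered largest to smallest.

59, 18, 10, 8, 7 bp

Vte54I sites (CATATG) start at positions 73, 80.
Vte54I cuts after base 5 of each site (before the last base), so after positions 77, 84.
Qpa54I sites (ATCGAT) start at positions 6, 65.
Qpa54I cuts after base 3 of each site, so after positions 8, 67.
Combined cut positions: 8, 67, 77, 84.
Linear molecule, 4 cuts → 5 fragments:
  1–8 → 8 bp
  9–67 → 59 bp
  68–77 → 10 bp
  78–84 → 7 bp
  85–102 → 18 bp
Sorted largest to smallest: 59, 18, 10, 8, 7 bp.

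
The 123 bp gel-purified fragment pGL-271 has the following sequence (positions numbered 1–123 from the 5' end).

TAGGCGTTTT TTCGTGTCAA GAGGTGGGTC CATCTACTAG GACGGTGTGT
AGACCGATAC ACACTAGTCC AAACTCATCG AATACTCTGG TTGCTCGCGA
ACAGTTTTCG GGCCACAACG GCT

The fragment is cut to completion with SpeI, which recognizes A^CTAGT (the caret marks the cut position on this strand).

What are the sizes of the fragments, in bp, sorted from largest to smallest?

63, 60 bp

The SpeI site (ACTAGT) starts at position 63.
SpeI cuts after the first base of each site, so after position 63.
Linear molecule, 1 cut → 2 fragments:
  1–63 → 63 bp
  64–123 → 60 bp
Sorted largest to smallest: 63, 60 bp.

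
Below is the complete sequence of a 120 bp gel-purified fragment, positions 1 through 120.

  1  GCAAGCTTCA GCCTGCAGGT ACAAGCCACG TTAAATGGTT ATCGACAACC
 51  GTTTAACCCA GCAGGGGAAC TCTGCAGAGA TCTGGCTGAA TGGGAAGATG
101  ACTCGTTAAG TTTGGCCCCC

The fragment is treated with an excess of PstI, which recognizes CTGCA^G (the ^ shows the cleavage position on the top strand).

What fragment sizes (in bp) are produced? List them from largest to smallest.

PstI sites (CTGCAG) start at positions 13, 72.
PstI cuts after base 5 of each site (before the last base), so after positions 17, 76.
Linear molecule, 2 cuts → 3 fragments:
  1–17 → 17 bp
  18–76 → 59 bp
  77–120 → 44 bp
Sorted largest to smallest: 59, 44, 17 bp.

59, 44, 17 bp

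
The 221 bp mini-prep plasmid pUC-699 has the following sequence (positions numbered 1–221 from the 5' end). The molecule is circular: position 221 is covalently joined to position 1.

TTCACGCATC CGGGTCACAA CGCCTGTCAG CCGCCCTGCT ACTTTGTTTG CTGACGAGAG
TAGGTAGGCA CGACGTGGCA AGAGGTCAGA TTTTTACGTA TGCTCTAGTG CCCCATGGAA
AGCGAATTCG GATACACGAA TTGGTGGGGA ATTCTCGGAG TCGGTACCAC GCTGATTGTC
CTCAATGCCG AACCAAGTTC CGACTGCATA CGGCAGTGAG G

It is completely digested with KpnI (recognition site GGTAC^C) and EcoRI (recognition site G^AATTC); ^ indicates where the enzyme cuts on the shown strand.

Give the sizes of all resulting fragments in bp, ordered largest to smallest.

The KpnI site (GGTACC) starts at position 163.
KpnI cuts after base 5 of each site (before the last base), so after position 167.
EcoRI sites (GAATTC) start at positions 124, 149.
EcoRI cuts after the first base of each site, so after positions 124, 149.
Combined cut positions: 124, 149, 167.
Circular molecule, 3 cuts → 3 fragments:
  125–149 → 25 bp
  150–167 → 18 bp
  168–221 then 1–124 → 54 + 124 = 178 bp
Sorted largest to smallest: 178, 25, 18 bp.

178, 25, 18 bp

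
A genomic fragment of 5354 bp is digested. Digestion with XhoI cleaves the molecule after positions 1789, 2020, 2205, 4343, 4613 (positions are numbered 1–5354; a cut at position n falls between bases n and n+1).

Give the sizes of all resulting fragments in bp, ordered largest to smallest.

2138, 1789, 741, 270, 231, 185 bp

Linear molecule, 5 cuts → 6 fragments:
  1789 − 0 = 1789 bp
  2020 − 1789 = 231 bp
  2205 − 2020 = 185 bp
  4343 − 2205 = 2138 bp
  4613 − 4343 = 270 bp
  5354 − 4613 = 741 bp
Sorted largest to smallest: 2138, 1789, 741, 270, 231, 185 bp.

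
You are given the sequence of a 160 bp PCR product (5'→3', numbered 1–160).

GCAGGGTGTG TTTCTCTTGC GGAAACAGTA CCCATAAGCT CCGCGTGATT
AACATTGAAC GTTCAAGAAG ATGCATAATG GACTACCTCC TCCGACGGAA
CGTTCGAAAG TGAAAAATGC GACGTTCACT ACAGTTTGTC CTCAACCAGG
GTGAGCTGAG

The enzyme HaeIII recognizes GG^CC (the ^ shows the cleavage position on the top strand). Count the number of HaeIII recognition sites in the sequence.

0

No occurrence of GGCC is present in the sequence.
HaeIII does not cut: 0 sites.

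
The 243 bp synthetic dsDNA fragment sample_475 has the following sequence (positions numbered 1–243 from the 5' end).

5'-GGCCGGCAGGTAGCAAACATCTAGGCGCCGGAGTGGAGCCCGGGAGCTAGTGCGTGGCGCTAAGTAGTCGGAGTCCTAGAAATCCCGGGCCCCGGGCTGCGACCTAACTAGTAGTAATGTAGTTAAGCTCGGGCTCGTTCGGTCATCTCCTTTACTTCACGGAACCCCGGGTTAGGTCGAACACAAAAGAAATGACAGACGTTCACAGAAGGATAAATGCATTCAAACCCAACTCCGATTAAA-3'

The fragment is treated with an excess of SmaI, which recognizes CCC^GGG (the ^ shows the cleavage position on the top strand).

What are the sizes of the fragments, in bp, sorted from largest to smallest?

SmaI sites (CCCGGG) start at positions 39, 84, 91, 166.
SmaI cuts after base 3 of each site, so after positions 41, 86, 93, 168.
Linear molecule, 4 cuts → 5 fragments:
  1–41 → 41 bp
  42–86 → 45 bp
  87–93 → 7 bp
  94–168 → 75 bp
  169–243 → 75 bp
Sorted largest to smallest: 75, 75, 45, 41, 7 bp.

75, 75, 45, 41, 7 bp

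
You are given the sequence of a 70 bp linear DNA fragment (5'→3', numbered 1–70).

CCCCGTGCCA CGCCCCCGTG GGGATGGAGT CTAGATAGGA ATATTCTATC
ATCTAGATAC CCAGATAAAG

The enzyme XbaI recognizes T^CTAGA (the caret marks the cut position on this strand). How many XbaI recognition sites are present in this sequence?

2

TCTAGA occurs starting at positions 30, 52.
XbaI cuts at 2 sites.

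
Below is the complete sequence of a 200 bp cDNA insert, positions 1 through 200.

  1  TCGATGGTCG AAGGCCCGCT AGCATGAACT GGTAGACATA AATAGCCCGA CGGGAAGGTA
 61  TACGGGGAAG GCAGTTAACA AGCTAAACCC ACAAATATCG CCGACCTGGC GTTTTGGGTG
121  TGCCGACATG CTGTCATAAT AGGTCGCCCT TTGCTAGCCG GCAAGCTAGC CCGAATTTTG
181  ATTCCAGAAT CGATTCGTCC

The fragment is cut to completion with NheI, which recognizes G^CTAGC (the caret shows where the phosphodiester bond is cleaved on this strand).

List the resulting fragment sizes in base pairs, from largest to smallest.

NheI sites (GCTAGC) start at positions 18, 153, 165.
NheI cuts after the first base of each site, so after positions 18, 153, 165.
Linear molecule, 3 cuts → 4 fragments:
  1–18 → 18 bp
  19–153 → 135 bp
  154–165 → 12 bp
  166–200 → 35 bp
Sorted largest to smallest: 135, 35, 18, 12 bp.

135, 35, 18, 12 bp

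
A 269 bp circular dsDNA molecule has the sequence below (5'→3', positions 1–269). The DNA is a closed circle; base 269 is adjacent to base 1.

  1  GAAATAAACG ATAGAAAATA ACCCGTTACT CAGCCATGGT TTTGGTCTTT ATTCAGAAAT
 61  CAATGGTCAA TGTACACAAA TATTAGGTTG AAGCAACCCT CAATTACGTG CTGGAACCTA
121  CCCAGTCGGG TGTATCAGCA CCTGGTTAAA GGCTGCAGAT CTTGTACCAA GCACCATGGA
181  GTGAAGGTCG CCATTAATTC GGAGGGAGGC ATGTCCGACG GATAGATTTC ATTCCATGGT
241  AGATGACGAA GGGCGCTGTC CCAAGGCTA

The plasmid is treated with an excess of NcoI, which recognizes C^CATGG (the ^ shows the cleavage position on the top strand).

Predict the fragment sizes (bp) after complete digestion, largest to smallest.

140, 69, 60 bp

NcoI sites (CCATGG) start at positions 34, 174, 234.
NcoI cuts after the first base of each site, so after positions 34, 174, 234.
Circular molecule, 3 cuts → 3 fragments:
  35–174 → 140 bp
  175–234 → 60 bp
  235–269 then 1–34 → 35 + 34 = 69 bp
Sorted largest to smallest: 140, 69, 60 bp.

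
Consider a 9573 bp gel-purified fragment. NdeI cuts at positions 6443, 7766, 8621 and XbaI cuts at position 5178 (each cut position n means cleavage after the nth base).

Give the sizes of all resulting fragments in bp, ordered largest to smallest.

Combined cut positions (sorted): 5178, 6443, 7766, 8621.
Linear molecule, 4 cuts → 5 fragments:
  5178 − 0 = 5178 bp
  6443 − 5178 = 1265 bp
  7766 − 6443 = 1323 bp
  8621 − 7766 = 855 bp
  9573 − 8621 = 952 bp
Sorted largest to smallest: 5178, 1323, 1265, 952, 855 bp.

5178, 1323, 1265, 952, 855 bp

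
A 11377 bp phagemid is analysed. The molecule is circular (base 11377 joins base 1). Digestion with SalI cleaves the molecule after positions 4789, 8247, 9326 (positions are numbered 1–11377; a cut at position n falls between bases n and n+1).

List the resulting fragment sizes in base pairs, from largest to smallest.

Circular molecule, 3 cuts → 3 fragments:
  8247 − 4789 = 3458 bp
  9326 − 8247 = 1079 bp
  wrap: 11377 − 9326 + 4789 = 6840 bp
Sorted largest to smallest: 6840, 3458, 1079 bp.

6840, 3458, 1079 bp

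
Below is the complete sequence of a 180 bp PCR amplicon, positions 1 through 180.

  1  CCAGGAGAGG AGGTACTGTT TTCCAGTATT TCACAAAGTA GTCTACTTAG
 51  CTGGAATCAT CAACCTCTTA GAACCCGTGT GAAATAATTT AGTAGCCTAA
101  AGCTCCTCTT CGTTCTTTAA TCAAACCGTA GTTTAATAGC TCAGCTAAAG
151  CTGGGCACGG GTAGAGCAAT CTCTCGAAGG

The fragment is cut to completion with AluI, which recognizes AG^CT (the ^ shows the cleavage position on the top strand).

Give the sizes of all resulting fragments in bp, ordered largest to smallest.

AluI sites (AGCT) start at positions 49, 101, 138, 143, 149.
AluI cuts after base 2 of each site, so after positions 50, 102, 139, 144, 150.
Linear molecule, 5 cuts → 6 fragments:
  1–50 → 50 bp
  51–102 → 52 bp
  103–139 → 37 bp
  140–144 → 5 bp
  145–150 → 6 bp
  151–180 → 30 bp
Sorted largest to smallest: 52, 50, 37, 30, 6, 5 bp.

52, 50, 37, 30, 6, 5 bp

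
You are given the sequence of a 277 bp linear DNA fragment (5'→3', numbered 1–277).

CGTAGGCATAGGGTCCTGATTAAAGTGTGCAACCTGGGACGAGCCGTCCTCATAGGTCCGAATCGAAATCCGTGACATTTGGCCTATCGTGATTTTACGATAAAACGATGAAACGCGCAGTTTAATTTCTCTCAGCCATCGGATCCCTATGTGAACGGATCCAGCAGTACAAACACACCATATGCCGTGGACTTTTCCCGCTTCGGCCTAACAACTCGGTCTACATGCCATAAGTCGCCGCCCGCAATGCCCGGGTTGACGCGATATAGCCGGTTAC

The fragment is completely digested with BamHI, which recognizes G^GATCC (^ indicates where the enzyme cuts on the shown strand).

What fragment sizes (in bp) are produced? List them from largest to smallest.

141, 120, 16 bp

BamHI sites (GGATCC) start at positions 141, 157.
BamHI cuts after the first base of each site, so after positions 141, 157.
Linear molecule, 2 cuts → 3 fragments:
  1–141 → 141 bp
  142–157 → 16 bp
  158–277 → 120 bp
Sorted largest to smallest: 141, 120, 16 bp.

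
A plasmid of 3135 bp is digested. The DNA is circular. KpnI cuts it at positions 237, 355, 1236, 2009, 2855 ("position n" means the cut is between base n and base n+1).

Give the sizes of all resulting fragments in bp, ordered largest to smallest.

Circular molecule, 5 cuts → 5 fragments:
  355 − 237 = 118 bp
  1236 − 355 = 881 bp
  2009 − 1236 = 773 bp
  2855 − 2009 = 846 bp
  wrap: 3135 − 2855 + 237 = 517 bp
Sorted largest to smallest: 881, 846, 773, 517, 118 bp.

881, 846, 773, 517, 118 bp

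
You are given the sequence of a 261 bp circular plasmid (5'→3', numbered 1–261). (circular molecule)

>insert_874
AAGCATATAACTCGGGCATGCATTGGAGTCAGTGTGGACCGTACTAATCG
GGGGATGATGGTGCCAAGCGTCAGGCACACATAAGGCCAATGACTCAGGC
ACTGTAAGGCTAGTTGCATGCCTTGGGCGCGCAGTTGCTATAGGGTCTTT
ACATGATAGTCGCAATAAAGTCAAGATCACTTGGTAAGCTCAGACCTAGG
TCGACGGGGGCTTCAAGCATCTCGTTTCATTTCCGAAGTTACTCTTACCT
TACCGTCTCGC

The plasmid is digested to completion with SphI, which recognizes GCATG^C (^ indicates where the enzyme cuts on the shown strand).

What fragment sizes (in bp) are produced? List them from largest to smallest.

SphI sites (GCATGC) start at positions 16, 116.
SphI cuts after base 5 of each site (before the last base), so after positions 20, 120.
Circular molecule, 2 cuts → 2 fragments:
  21–120 → 100 bp
  121–261 then 1–20 → 141 + 20 = 161 bp
Sorted largest to smallest: 161, 100 bp.

161, 100 bp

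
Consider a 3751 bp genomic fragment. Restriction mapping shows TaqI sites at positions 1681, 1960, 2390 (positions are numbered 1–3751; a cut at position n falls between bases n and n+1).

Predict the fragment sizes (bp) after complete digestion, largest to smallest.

Linear molecule, 3 cuts → 4 fragments:
  1681 − 0 = 1681 bp
  1960 − 1681 = 279 bp
  2390 − 1960 = 430 bp
  3751 − 2390 = 1361 bp
Sorted largest to smallest: 1681, 1361, 430, 279 bp.

1681, 1361, 430, 279 bp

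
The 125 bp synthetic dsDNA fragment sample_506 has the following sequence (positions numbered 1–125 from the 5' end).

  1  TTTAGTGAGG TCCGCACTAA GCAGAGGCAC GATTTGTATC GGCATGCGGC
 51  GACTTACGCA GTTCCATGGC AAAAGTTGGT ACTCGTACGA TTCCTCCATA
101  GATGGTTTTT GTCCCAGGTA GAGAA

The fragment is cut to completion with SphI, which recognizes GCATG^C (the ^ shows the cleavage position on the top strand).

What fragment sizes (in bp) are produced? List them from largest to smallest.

79, 46 bp

The SphI site (GCATGC) starts at position 42.
SphI cuts after base 5 of each site (before the last base), so after position 46.
Linear molecule, 1 cut → 2 fragments:
  1–46 → 46 bp
  47–125 → 79 bp
Sorted largest to smallest: 79, 46 bp.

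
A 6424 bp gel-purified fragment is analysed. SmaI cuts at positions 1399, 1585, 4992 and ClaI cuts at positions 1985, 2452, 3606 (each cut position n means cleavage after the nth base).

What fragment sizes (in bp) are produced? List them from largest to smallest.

Combined cut positions (sorted): 1399, 1585, 1985, 2452, 3606, 4992.
Linear molecule, 6 cuts → 7 fragments:
  1399 − 0 = 1399 bp
  1585 − 1399 = 186 bp
  1985 − 1585 = 400 bp
  2452 − 1985 = 467 bp
  3606 − 2452 = 1154 bp
  4992 − 3606 = 1386 bp
  6424 − 4992 = 1432 bp
Sorted largest to smallest: 1432, 1399, 1386, 1154, 467, 400, 186 bp.

1432, 1399, 1386, 1154, 467, 400, 186 bp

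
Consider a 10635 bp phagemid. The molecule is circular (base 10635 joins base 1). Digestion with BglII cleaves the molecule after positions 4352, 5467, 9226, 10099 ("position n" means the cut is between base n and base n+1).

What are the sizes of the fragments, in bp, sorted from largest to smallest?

Circular molecule, 4 cuts → 4 fragments:
  5467 − 4352 = 1115 bp
  9226 − 5467 = 3759 bp
  10099 − 9226 = 873 bp
  wrap: 10635 − 10099 + 4352 = 4888 bp
Sorted largest to smallest: 4888, 3759, 1115, 873 bp.

4888, 3759, 1115, 873 bp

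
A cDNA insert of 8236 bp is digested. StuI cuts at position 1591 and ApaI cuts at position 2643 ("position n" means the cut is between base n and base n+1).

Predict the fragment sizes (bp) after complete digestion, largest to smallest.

Combined cut positions (sorted): 1591, 2643.
Linear molecule, 2 cuts → 3 fragments:
  1591 − 0 = 1591 bp
  2643 − 1591 = 1052 bp
  8236 − 2643 = 5593 bp
Sorted largest to smallest: 5593, 1591, 1052 bp.

5593, 1591, 1052 bp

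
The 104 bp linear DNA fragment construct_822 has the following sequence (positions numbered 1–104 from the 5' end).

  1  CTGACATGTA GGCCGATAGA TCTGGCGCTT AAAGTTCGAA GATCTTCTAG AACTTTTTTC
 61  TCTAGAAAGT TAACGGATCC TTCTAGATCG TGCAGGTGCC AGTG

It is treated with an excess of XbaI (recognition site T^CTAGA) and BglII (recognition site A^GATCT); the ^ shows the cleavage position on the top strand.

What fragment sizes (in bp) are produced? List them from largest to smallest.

XbaI sites (TCTAGA) start at positions 46, 61, 82.
XbaI cuts after the first base of each site, so after positions 46, 61, 82.
BglII sites (AGATCT) start at positions 18, 40.
BglII cuts after the first base of each site, so after positions 18, 40.
Combined cut positions: 18, 40, 46, 61, 82.
Linear molecule, 5 cuts → 6 fragments:
  1–18 → 18 bp
  19–40 → 22 bp
  41–46 → 6 bp
  47–61 → 15 bp
  62–82 → 21 bp
  83–104 → 22 bp
Sorted largest to smallest: 22, 22, 21, 18, 15, 6 bp.

22, 22, 21, 18, 15, 6 bp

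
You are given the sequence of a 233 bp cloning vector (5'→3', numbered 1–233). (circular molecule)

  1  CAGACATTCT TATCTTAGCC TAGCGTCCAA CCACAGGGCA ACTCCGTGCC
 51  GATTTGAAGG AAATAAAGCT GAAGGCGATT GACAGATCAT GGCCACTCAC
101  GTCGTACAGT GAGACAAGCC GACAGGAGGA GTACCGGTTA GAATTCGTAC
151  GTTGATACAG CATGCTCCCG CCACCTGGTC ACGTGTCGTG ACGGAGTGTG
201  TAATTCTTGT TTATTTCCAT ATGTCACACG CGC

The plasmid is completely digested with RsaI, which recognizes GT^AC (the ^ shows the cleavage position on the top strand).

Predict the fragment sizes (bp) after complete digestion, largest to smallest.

190, 27, 16 bp

RsaI sites (GTAC) start at positions 104, 131, 147.
RsaI cuts after base 2 of each site, so after positions 105, 132, 148.
Circular molecule, 3 cuts → 3 fragments:
  106–132 → 27 bp
  133–148 → 16 bp
  149–233 then 1–105 → 85 + 105 = 190 bp
Sorted largest to smallest: 190, 27, 16 bp.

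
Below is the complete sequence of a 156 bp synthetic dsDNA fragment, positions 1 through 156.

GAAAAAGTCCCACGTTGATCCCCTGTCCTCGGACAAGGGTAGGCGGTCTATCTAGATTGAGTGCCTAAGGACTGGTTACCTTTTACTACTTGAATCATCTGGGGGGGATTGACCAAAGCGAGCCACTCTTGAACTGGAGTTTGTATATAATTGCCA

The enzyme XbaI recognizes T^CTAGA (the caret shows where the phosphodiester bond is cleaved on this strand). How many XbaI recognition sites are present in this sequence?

TCTAGA occurs starting at position 51.
XbaI cuts at 1 site.

1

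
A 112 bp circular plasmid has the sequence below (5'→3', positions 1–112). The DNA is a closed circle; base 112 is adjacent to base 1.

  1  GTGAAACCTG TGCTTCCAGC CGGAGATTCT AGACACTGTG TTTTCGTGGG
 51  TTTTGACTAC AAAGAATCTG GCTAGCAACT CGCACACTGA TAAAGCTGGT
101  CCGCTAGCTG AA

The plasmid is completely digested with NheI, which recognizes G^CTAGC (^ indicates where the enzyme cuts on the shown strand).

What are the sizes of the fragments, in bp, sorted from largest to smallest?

NheI sites (GCTAGC) start at positions 71, 103.
NheI cuts after the first base of each site, so after positions 71, 103.
Circular molecule, 2 cuts → 2 fragments:
  72–103 → 32 bp
  104–112 then 1–71 → 9 + 71 = 80 bp
Sorted largest to smallest: 80, 32 bp.

80, 32 bp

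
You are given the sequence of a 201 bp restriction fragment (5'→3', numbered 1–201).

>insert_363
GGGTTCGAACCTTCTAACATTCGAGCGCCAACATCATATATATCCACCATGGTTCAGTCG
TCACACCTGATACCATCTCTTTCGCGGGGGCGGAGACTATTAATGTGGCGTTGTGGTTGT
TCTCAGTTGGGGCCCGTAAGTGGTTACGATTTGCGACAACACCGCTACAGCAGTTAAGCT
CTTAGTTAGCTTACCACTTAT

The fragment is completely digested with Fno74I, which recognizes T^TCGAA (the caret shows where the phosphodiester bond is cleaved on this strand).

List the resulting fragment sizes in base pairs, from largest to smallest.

197, 4 bp

The Fno74I site (TTCGAA) starts at position 4.
Fno74I cuts after the first base of each site, so after position 4.
Linear molecule, 1 cut → 2 fragments:
  1–4 → 4 bp
  5–201 → 197 bp
Sorted largest to smallest: 197, 4 bp.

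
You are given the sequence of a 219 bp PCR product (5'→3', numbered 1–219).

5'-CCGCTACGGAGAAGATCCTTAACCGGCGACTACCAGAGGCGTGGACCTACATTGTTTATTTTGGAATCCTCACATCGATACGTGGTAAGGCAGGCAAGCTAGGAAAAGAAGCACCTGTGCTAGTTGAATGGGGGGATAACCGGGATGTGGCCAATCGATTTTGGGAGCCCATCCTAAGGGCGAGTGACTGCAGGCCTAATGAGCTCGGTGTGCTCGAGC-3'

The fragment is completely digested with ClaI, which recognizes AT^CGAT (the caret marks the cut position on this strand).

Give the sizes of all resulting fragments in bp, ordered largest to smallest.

ClaI sites (ATCGAT) start at positions 74, 154.
ClaI cuts after base 2 of each site, so after positions 75, 155.
Linear molecule, 2 cuts → 3 fragments:
  1–75 → 75 bp
  76–155 → 80 bp
  156–219 → 64 bp
Sorted largest to smallest: 80, 75, 64 bp.

80, 75, 64 bp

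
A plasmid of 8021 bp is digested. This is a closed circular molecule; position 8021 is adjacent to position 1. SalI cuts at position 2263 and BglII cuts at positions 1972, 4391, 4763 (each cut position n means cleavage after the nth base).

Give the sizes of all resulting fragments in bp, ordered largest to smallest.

Combined cut positions (sorted): 1972, 2263, 4391, 4763.
Circular molecule, 4 cuts → 4 fragments:
  2263 − 1972 = 291 bp
  4391 − 2263 = 2128 bp
  4763 − 4391 = 372 bp
  wrap: 8021 − 4763 + 1972 = 5230 bp
Sorted largest to smallest: 5230, 2128, 372, 291 bp.

5230, 2128, 372, 291 bp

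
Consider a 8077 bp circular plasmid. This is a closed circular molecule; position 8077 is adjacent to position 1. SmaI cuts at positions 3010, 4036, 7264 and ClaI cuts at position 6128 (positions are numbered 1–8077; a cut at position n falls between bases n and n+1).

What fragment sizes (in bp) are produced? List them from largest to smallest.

3823, 2092, 1136, 1026 bp

Combined cut positions (sorted): 3010, 4036, 6128, 7264.
Circular molecule, 4 cuts → 4 fragments:
  4036 − 3010 = 1026 bp
  6128 − 4036 = 2092 bp
  7264 − 6128 = 1136 bp
  wrap: 8077 − 7264 + 3010 = 3823 bp
Sorted largest to smallest: 3823, 2092, 1136, 1026 bp.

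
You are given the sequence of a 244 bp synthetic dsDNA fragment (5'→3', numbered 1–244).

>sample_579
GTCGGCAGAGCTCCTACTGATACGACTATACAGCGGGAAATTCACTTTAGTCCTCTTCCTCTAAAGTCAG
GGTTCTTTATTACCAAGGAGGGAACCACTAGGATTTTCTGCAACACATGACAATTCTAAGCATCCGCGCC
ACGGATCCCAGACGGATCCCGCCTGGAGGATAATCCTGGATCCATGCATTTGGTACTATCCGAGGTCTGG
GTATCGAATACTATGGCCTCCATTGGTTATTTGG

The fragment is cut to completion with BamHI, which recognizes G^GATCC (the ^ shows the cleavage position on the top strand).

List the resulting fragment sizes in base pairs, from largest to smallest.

BamHI sites (GGATCC) start at positions 143, 154, 178.
BamHI cuts after the first base of each site, so after positions 143, 154, 178.
Linear molecule, 3 cuts → 4 fragments:
  1–143 → 143 bp
  144–154 → 11 bp
  155–178 → 24 bp
  179–244 → 66 bp
Sorted largest to smallest: 143, 66, 24, 11 bp.

143, 66, 24, 11 bp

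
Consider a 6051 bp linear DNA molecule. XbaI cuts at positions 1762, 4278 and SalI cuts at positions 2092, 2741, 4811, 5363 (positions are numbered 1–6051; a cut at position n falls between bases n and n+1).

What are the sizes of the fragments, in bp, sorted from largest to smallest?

Combined cut positions (sorted): 1762, 2092, 2741, 4278, 4811, 5363.
Linear molecule, 6 cuts → 7 fragments:
  1762 − 0 = 1762 bp
  2092 − 1762 = 330 bp
  2741 − 2092 = 649 bp
  4278 − 2741 = 1537 bp
  4811 − 4278 = 533 bp
  5363 − 4811 = 552 bp
  6051 − 5363 = 688 bp
Sorted largest to smallest: 1762, 1537, 688, 649, 552, 533, 330 bp.

1762, 1537, 688, 649, 552, 533, 330 bp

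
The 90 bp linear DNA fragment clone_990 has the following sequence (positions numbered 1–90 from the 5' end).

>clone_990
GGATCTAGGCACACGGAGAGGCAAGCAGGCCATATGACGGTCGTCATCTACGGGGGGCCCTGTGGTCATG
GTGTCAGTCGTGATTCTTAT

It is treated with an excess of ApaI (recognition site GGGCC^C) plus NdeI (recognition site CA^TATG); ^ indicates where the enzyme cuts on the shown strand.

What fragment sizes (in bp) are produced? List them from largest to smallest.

32, 31, 27 bp

The ApaI site (GGGCCC) starts at position 55.
ApaI cuts after base 5 of each site (before the last base), so after position 59.
The NdeI site (CATATG) starts at position 31.
NdeI cuts after base 2 of each site, so after position 32.
Combined cut positions: 32, 59.
Linear molecule, 2 cuts → 3 fragments:
  1–32 → 32 bp
  33–59 → 27 bp
  60–90 → 31 bp
Sorted largest to smallest: 32, 31, 27 bp.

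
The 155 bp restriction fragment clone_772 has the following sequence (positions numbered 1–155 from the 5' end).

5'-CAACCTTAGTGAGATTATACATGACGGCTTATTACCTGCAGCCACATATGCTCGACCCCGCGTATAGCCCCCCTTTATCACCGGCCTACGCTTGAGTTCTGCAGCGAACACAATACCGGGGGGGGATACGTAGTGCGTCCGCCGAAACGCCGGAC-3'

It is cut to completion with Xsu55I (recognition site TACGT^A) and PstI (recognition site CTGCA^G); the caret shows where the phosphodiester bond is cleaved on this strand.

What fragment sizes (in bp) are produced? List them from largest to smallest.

63, 40, 28, 24 bp

The Xsu55I site (TACGTA) starts at position 127.
Xsu55I cuts after base 5 of each site (before the last base), so after position 131.
PstI sites (CTGCAG) start at positions 36, 99.
PstI cuts after base 5 of each site (before the last base), so after positions 40, 103.
Combined cut positions: 40, 103, 131.
Linear molecule, 3 cuts → 4 fragments:
  1–40 → 40 bp
  41–103 → 63 bp
  104–131 → 28 bp
  132–155 → 24 bp
Sorted largest to smallest: 63, 40, 28, 24 bp.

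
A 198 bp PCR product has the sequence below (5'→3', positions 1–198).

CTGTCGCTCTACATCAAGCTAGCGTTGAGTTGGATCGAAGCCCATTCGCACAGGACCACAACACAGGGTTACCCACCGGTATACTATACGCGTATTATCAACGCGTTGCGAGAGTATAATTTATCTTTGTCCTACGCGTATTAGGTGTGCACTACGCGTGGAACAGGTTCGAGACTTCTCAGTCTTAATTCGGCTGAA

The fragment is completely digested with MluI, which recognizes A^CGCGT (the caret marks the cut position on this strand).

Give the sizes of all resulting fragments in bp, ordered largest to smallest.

88, 44, 33, 20, 13 bp

MluI sites (ACGCGT) start at positions 88, 101, 134, 154.
MluI cuts after the first base of each site, so after positions 88, 101, 134, 154.
Linear molecule, 4 cuts → 5 fragments:
  1–88 → 88 bp
  89–101 → 13 bp
  102–134 → 33 bp
  135–154 → 20 bp
  155–198 → 44 bp
Sorted largest to smallest: 88, 44, 33, 20, 13 bp.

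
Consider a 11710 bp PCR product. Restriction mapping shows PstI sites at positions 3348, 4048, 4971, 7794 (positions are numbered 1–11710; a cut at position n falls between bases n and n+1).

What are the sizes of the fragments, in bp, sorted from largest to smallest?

Linear molecule, 4 cuts → 5 fragments:
  3348 − 0 = 3348 bp
  4048 − 3348 = 700 bp
  4971 − 4048 = 923 bp
  7794 − 4971 = 2823 bp
  11710 − 7794 = 3916 bp
Sorted largest to smallest: 3916, 3348, 2823, 923, 700 bp.

3916, 3348, 2823, 923, 700 bp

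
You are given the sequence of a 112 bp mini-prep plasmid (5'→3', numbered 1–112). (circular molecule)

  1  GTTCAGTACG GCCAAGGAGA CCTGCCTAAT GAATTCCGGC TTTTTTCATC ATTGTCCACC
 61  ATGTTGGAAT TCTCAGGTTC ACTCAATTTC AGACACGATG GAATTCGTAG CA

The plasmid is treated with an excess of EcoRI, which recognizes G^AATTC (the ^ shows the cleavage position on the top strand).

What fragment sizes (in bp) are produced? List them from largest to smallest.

EcoRI sites (GAATTC) start at positions 31, 67, 101.
EcoRI cuts after the first base of each site, so after positions 31, 67, 101.
Circular molecule, 3 cuts → 3 fragments:
  32–67 → 36 bp
  68–101 → 34 bp
  102–112 then 1–31 → 11 + 31 = 42 bp
Sorted largest to smallest: 42, 36, 34 bp.

42, 36, 34 bp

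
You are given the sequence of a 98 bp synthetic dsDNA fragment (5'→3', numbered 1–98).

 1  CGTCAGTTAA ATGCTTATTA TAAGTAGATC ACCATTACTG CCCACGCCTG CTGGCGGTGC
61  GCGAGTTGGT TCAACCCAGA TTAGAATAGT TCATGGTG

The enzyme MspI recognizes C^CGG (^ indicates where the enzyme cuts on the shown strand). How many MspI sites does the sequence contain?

No occurrence of CCGG is present in the sequence.
MspI does not cut: 0 sites.

0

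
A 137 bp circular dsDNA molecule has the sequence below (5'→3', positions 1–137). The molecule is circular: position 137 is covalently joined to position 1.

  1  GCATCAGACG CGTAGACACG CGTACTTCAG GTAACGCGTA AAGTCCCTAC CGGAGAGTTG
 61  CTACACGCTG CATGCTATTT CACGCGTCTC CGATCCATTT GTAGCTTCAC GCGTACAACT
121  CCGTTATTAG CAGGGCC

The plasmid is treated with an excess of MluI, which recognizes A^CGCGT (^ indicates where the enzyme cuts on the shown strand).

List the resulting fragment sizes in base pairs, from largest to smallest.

48, 36, 27, 16, 10 bp

MluI sites (ACGCGT) start at positions 8, 18, 34, 82, 109.
MluI cuts after the first base of each site, so after positions 8, 18, 34, 82, 109.
Circular molecule, 5 cuts → 5 fragments:
  9–18 → 10 bp
  19–34 → 16 bp
  35–82 → 48 bp
  83–109 → 27 bp
  110–137 then 1–8 → 28 + 8 = 36 bp
Sorted largest to smallest: 48, 36, 27, 16, 10 bp.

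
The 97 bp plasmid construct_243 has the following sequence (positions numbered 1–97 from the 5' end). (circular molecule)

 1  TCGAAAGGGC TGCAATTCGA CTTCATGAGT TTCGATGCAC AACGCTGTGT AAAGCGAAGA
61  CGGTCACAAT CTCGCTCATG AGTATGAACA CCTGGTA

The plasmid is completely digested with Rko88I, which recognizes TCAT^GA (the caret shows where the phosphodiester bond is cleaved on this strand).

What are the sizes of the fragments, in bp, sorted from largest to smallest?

Rko88I sites (TCATGA) start at positions 23, 76.
Rko88I cuts after base 4 of each site, so after positions 26, 79.
Circular molecule, 2 cuts → 2 fragments:
  27–79 → 53 bp
  80–97 then 1–26 → 18 + 26 = 44 bp
Sorted largest to smallest: 53, 44 bp.

53, 44 bp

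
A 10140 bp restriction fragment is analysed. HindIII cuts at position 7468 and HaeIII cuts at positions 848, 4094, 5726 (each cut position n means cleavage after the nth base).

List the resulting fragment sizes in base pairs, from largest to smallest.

3246, 2672, 1742, 1632, 848 bp

Combined cut positions (sorted): 848, 4094, 5726, 7468.
Linear molecule, 4 cuts → 5 fragments:
  848 − 0 = 848 bp
  4094 − 848 = 3246 bp
  5726 − 4094 = 1632 bp
  7468 − 5726 = 1742 bp
  10140 − 7468 = 2672 bp
Sorted largest to smallest: 3246, 2672, 1742, 1632, 848 bp.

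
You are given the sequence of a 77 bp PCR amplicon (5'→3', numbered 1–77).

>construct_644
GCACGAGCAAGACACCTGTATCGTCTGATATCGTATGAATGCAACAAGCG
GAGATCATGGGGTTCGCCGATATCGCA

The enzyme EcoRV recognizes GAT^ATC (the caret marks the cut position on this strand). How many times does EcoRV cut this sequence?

GATATC occurs starting at positions 27, 69.
EcoRV cuts at 2 sites.

2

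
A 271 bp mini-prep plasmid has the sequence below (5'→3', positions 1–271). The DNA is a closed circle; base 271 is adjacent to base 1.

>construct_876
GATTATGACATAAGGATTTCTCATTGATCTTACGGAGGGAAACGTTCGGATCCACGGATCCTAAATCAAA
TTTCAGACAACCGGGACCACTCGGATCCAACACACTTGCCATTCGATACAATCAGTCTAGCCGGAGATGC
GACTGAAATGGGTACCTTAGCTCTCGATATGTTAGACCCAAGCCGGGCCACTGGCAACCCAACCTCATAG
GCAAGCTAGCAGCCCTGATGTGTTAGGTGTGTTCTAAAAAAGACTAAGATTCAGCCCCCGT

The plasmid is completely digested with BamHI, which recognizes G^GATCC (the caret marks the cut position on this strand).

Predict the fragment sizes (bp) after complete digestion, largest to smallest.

226, 37, 8 bp

BamHI sites (GGATCC) start at positions 48, 56, 93.
BamHI cuts after the first base of each site, so after positions 48, 56, 93.
Circular molecule, 3 cuts → 3 fragments:
  49–56 → 8 bp
  57–93 → 37 bp
  94–271 then 1–48 → 178 + 48 = 226 bp
Sorted largest to smallest: 226, 37, 8 bp.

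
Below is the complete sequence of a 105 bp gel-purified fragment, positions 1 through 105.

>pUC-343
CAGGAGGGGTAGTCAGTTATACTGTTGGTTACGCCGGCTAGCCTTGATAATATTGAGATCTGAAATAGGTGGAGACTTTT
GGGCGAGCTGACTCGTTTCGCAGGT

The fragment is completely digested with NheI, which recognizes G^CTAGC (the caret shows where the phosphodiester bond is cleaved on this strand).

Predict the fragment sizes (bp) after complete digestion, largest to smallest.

68, 37 bp

The NheI site (GCTAGC) starts at position 37.
NheI cuts after the first base of each site, so after position 37.
Linear molecule, 1 cut → 2 fragments:
  1–37 → 37 bp
  38–105 → 68 bp
Sorted largest to smallest: 68, 37 bp.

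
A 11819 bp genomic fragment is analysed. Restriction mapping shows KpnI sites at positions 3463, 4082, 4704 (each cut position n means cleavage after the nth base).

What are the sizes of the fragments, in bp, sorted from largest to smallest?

7115, 3463, 622, 619 bp

Linear molecule, 3 cuts → 4 fragments:
  3463 − 0 = 3463 bp
  4082 − 3463 = 619 bp
  4704 − 4082 = 622 bp
  11819 − 4704 = 7115 bp
Sorted largest to smallest: 7115, 3463, 622, 619 bp.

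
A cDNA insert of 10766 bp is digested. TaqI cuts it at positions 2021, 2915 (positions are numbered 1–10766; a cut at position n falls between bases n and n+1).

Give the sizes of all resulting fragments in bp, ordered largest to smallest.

Linear molecule, 2 cuts → 3 fragments:
  2021 − 0 = 2021 bp
  2915 − 2021 = 894 bp
  10766 − 2915 = 7851 bp
Sorted largest to smallest: 7851, 2021, 894 bp.

7851, 2021, 894 bp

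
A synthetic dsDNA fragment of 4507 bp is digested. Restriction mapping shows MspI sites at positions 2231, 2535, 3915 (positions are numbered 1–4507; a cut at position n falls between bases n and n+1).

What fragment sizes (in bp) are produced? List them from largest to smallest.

2231, 1380, 592, 304 bp

Linear molecule, 3 cuts → 4 fragments:
  2231 − 0 = 2231 bp
  2535 − 2231 = 304 bp
  3915 − 2535 = 1380 bp
  4507 − 3915 = 592 bp
Sorted largest to smallest: 2231, 1380, 592, 304 bp.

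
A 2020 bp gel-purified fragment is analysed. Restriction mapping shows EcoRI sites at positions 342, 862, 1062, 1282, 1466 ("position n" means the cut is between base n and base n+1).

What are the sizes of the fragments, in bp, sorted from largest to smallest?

554, 520, 342, 220, 200, 184 bp

Linear molecule, 5 cuts → 6 fragments:
  342 − 0 = 342 bp
  862 − 342 = 520 bp
  1062 − 862 = 200 bp
  1282 − 1062 = 220 bp
  1466 − 1282 = 184 bp
  2020 − 1466 = 554 bp
Sorted largest to smallest: 554, 520, 342, 220, 200, 184 bp.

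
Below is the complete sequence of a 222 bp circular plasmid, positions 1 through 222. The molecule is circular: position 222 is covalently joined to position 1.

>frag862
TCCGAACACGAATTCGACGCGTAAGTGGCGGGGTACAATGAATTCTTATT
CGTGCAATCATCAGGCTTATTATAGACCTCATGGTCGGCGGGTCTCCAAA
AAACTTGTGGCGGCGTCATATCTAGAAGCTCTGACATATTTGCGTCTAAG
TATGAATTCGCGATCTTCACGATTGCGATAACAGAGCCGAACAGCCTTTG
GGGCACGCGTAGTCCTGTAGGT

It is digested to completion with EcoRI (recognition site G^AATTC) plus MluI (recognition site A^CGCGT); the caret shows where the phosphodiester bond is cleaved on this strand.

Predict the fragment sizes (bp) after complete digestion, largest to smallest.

EcoRI sites (GAATTC) start at positions 10, 40, 154.
EcoRI cuts after the first base of each site, so after positions 10, 40, 154.
MluI sites (ACGCGT) start at positions 17, 205.
MluI cuts after the first base of each site, so after positions 17, 205.
Combined cut positions: 10, 17, 40, 154, 205.
Circular molecule, 5 cuts → 5 fragments:
  11–17 → 7 bp
  18–40 → 23 bp
  41–154 → 114 bp
  155–205 → 51 bp
  206–222 then 1–10 → 17 + 10 = 27 bp
Sorted largest to smallest: 114, 51, 27, 23, 7 bp.

114, 51, 27, 23, 7 bp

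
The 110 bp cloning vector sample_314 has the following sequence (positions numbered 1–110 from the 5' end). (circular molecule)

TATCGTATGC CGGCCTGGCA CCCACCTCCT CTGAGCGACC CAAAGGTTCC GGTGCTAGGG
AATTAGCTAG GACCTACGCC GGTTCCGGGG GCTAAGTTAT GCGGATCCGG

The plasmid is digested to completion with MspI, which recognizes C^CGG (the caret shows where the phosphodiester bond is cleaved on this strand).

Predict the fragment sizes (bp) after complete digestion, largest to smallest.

MspI sites (CCGG) start at positions 10, 49, 79, 85, 107.
MspI cuts after the first base of each site, so after positions 10, 49, 79, 85, 107.
Circular molecule, 5 cuts → 5 fragments:
  11–49 → 39 bp
  50–79 → 30 bp
  80–85 → 6 bp
  86–107 → 22 bp
  108–110 then 1–10 → 3 + 10 = 13 bp
Sorted largest to smallest: 39, 30, 22, 13, 6 bp.

39, 30, 22, 13, 6 bp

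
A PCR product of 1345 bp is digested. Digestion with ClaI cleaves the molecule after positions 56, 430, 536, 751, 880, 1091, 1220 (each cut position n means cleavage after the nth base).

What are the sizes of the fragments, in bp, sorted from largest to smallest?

374, 215, 211, 129, 129, 125, 106, 56 bp

Linear molecule, 7 cuts → 8 fragments:
  56 − 0 = 56 bp
  430 − 56 = 374 bp
  536 − 430 = 106 bp
  751 − 536 = 215 bp
  880 − 751 = 129 bp
  1091 − 880 = 211 bp
  1220 − 1091 = 129 bp
  1345 − 1220 = 125 bp
Sorted largest to smallest: 374, 215, 211, 129, 129, 125, 106, 56 bp.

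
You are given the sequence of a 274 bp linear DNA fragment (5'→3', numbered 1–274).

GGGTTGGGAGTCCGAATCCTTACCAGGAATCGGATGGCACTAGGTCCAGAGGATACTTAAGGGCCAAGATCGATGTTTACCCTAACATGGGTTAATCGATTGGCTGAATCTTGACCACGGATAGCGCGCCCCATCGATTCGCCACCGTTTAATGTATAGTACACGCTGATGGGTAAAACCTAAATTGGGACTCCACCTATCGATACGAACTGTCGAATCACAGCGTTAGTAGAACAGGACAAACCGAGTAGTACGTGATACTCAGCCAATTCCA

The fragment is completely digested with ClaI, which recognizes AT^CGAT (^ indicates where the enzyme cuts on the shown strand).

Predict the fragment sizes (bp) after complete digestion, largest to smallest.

74, 70, 66, 38, 26 bp

ClaI sites (ATCGAT) start at positions 69, 95, 133, 199.
ClaI cuts after base 2 of each site, so after positions 70, 96, 134, 200.
Linear molecule, 4 cuts → 5 fragments:
  1–70 → 70 bp
  71–96 → 26 bp
  97–134 → 38 bp
  135–200 → 66 bp
  201–274 → 74 bp
Sorted largest to smallest: 74, 70, 66, 38, 26 bp.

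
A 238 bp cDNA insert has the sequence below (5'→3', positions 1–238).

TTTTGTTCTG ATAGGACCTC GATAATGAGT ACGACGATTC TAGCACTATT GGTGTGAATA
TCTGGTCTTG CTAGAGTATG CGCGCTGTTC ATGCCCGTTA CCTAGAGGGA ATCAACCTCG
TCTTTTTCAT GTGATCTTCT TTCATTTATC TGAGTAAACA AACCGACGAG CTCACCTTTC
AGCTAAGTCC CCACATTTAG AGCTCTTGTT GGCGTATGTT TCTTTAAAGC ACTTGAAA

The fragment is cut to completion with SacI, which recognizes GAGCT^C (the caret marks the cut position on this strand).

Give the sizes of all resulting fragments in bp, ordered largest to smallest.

172, 34, 32 bp

SacI sites (GAGCTC) start at positions 168, 200.
SacI cuts after base 5 of each site (before the last base), so after positions 172, 204.
Linear molecule, 2 cuts → 3 fragments:
  1–172 → 172 bp
  173–204 → 32 bp
  205–238 → 34 bp
Sorted largest to smallest: 172, 34, 32 bp.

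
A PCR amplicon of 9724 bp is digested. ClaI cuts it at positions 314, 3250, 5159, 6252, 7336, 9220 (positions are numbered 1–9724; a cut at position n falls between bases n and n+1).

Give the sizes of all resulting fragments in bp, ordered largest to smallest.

2936, 1909, 1884, 1093, 1084, 504, 314 bp

Linear molecule, 6 cuts → 7 fragments:
  314 − 0 = 314 bp
  3250 − 314 = 2936 bp
  5159 − 3250 = 1909 bp
  6252 − 5159 = 1093 bp
  7336 − 6252 = 1084 bp
  9220 − 7336 = 1884 bp
  9724 − 9220 = 504 bp
Sorted largest to smallest: 2936, 1909, 1884, 1093, 1084, 504, 314 bp.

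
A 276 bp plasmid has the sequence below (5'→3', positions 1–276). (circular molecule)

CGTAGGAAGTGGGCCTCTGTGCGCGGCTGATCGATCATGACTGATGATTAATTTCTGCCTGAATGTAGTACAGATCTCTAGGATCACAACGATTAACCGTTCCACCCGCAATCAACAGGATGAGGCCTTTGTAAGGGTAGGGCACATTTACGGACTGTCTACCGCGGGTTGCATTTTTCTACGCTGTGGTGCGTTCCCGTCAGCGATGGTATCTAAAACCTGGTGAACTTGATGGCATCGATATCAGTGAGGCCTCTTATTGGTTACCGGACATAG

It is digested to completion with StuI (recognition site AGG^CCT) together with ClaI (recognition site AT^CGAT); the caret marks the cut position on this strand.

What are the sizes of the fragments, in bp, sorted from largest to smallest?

113, 94, 55, 14 bp

StuI sites (AGGCCT) start at positions 123, 250.
StuI cuts after base 3 of each site, so after positions 125, 252.
ClaI sites (ATCGAT) start at positions 30, 237.
ClaI cuts after base 2 of each site, so after positions 31, 238.
Combined cut positions: 31, 125, 238, 252.
Circular molecule, 4 cuts → 4 fragments:
  32–125 → 94 bp
  126–238 → 113 bp
  239–252 → 14 bp
  253–276 then 1–31 → 24 + 31 = 55 bp
Sorted largest to smallest: 113, 94, 55, 14 bp.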